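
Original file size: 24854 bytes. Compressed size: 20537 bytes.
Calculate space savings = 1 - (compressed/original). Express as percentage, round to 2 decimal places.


ratio = compressed/original = 20537/24854 = 0.826306
savings = 1 - ratio = 1 - 0.826306 = 0.173694
as a percentage: 0.173694 * 100 = 17.37%

Space savings = 1 - 20537/24854 = 17.37%


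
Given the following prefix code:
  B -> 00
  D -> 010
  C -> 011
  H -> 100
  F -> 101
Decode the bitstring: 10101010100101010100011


Decoding step by step:
Bits 101 -> F
Bits 010 -> D
Bits 101 -> F
Bits 00 -> B
Bits 101 -> F
Bits 010 -> D
Bits 100 -> H
Bits 011 -> C


Decoded message: FDFBFDHC


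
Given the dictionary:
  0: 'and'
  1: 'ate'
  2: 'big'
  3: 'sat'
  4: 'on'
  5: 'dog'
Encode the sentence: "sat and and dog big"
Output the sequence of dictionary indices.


Look up each word in the dictionary:
  'sat' -> 3
  'and' -> 0
  'and' -> 0
  'dog' -> 5
  'big' -> 2

Encoded: [3, 0, 0, 5, 2]


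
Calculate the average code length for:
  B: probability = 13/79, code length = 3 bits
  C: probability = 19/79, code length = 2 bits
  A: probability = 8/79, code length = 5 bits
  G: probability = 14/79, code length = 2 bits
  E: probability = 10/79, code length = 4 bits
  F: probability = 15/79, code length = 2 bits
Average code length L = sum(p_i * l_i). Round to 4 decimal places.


Weighted contributions p_i * l_i:
  B: (13/79) * 3 = 39/79
  C: (19/79) * 2 = 38/79
  A: (8/79) * 5 = 40/79
  G: (14/79) * 2 = 28/79
  E: (10/79) * 4 = 40/79
  F: (15/79) * 2 = 30/79
Sum = (39 + 38 + 40 + 28 + 40 + 30)/79 = 215/79

L = 215/79 = 2.7215 bits/symbol


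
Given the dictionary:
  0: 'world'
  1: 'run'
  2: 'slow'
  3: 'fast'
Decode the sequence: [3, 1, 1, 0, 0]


Look up each index in the dictionary:
  3 -> 'fast'
  1 -> 'run'
  1 -> 'run'
  0 -> 'world'
  0 -> 'world'

Decoded: "fast run run world world"


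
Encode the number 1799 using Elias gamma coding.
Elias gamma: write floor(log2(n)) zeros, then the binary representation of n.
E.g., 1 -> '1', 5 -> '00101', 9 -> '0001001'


num_bits = floor(log2(1799)) + 1 = 11
leading_zeros = num_bits - 1 = 10
binary(1799) = 11100000111

Elias gamma(1799) = '0000000000' + '11100000111' = 000000000011100000111 (21 bits)


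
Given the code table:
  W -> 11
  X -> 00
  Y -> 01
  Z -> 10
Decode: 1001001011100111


Decoding:
10 -> Z
01 -> Y
00 -> X
10 -> Z
11 -> W
10 -> Z
01 -> Y
11 -> W


Result: ZYXZWZYW


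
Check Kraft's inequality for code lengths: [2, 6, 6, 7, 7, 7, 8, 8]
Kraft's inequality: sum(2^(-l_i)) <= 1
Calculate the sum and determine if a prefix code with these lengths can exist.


Sum = 2^(-2) + 2^(-6) + 2^(-6) + 2^(-7) + 2^(-7) + 2^(-7) + 2^(-8) + 2^(-8)
    = 0.25 + 0.015625 + 0.015625 + 0.0078125 + 0.0078125 + 0.0078125 + 0.00390625 + 0.00390625
    = 80/256 = 0.3125
Since 0.3125 <= 1, Kraft's inequality IS satisfied.
A prefix code with these lengths CAN exist.

Kraft sum = 0.3125. Satisfied.


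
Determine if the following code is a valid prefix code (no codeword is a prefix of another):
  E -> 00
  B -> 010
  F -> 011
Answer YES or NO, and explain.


Checking each pair (does one codeword prefix another?):
  E='00' vs B='010': no prefix
  E='00' vs F='011': no prefix
  B='010' vs E='00': no prefix
  B='010' vs F='011': no prefix
  F='011' vs E='00': no prefix
  F='011' vs B='010': no prefix
No violation found over all pairs.

YES -- this is a valid prefix code. No codeword is a prefix of any other codeword.


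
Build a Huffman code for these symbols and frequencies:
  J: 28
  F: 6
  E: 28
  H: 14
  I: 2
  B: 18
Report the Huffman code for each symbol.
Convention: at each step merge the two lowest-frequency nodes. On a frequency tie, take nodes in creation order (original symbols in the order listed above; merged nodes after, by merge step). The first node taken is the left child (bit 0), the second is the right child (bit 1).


Huffman tree construction:
Step 1: Merge I(2) + F(6) = 8
Step 2: Merge (I+F)(8) + H(14) = 22
Step 3: Merge B(18) + ((I+F)+H)(22) = 40
Step 4: Merge J(28) + E(28) = 56
Step 5: Merge (B+((I+F)+H))(40) + (J+E)(56) = 96
Read each symbol's code off the tree from the root (left child = 0, right child = 1).

Codes:
  J: 10 (length 2)
  F: 0101 (length 4)
  E: 11 (length 2)
  H: 011 (length 3)
  I: 0100 (length 4)
  B: 00 (length 2)
Average code length: 222/96 = 2.3125 bits/symbol


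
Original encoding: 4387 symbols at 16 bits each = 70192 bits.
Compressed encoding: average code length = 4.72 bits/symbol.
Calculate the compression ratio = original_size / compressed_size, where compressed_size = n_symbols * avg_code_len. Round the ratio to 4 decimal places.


original_size = n_symbols * orig_bits = 4387 * 16 = 70192 bits
compressed_size = n_symbols * avg_code_len = 4387 * 4.72 = 20706.64 bits
ratio = original_size / compressed_size = 70192 / 20706.64 = 3.3898

Compression ratio = 3.3898


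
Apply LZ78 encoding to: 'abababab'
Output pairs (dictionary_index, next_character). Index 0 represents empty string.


LZ78 encoding steps:
Dictionary: {0: ''}
Step 1: w='' (idx 0), next='a' -> output (0, 'a'), add 'a' as idx 1
Step 2: w='' (idx 0), next='b' -> output (0, 'b'), add 'b' as idx 2
Step 3: w='a' (idx 1), next='b' -> output (1, 'b'), add 'ab' as idx 3
Step 4: w='ab' (idx 3), next='a' -> output (3, 'a'), add 'aba' as idx 4
Step 5: w='b' (idx 2), end of input -> output (2, '')


Encoded: [(0, 'a'), (0, 'b'), (1, 'b'), (3, 'a'), (2, '')]


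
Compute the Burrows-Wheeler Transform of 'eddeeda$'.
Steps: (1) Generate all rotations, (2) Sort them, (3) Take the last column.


Rotations (sorted):
  0: $eddeeda -> last char: a
  1: a$eddeed -> last char: d
  2: da$eddee -> last char: e
  3: ddeeda$e -> last char: e
  4: deeda$ed -> last char: d
  5: eda$edde -> last char: e
  6: eddeeda$ -> last char: $
  7: eeda$edd -> last char: d


BWT = adeede$d


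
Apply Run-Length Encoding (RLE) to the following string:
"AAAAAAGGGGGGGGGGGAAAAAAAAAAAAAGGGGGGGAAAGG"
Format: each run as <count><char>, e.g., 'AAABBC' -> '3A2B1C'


Scanning runs left to right:
  i=0: run of 'A' x 6 -> '6A'
  i=6: run of 'G' x 11 -> '11G'
  i=17: run of 'A' x 13 -> '13A'
  i=30: run of 'G' x 7 -> '7G'
  i=37: run of 'A' x 3 -> '3A'
  i=40: run of 'G' x 2 -> '2G'

RLE = 6A11G13A7G3A2G


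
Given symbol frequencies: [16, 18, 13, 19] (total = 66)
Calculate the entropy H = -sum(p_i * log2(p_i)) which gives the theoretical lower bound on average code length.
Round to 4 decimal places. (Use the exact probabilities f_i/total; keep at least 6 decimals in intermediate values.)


Per-symbol terms -p_i * log2(p_i) with p_i = f_i/66:
  p = 16/66 = 0.242424: log2(p) = -2.044394, -p*log2(p) = 0.495611
  p = 18/66 = 0.272727: log2(p) = -1.874469, -p*log2(p) = 0.511219
  p = 13/66 = 0.196970: log2(p) = -2.343954, -p*log2(p) = 0.461688
  p = 19/66 = 0.287879: log2(p) = -1.796467, -p*log2(p) = 0.517165
H = 0.495611 + 0.511219 + 0.461688 + 0.517165 = 1.985683

H = 1.9857 bits/symbol


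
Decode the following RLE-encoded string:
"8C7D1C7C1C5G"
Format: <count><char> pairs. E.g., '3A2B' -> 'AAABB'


Expanding each <count><char> pair:
  8C -> 'CCCCCCCC'
  7D -> 'DDDDDDD'
  1C -> 'C'
  7C -> 'CCCCCCC'
  1C -> 'C'
  5G -> 'GGGGG'

Decoded = CCCCCCCCDDDDDDDCCCCCCCCCGGGGG


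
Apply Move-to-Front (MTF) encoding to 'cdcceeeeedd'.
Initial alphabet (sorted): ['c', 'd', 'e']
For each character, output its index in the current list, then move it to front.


MTF encoding:
'c': index 0 in ['c', 'd', 'e'] -> ['c', 'd', 'e']
'd': index 1 in ['c', 'd', 'e'] -> ['d', 'c', 'e']
'c': index 1 in ['d', 'c', 'e'] -> ['c', 'd', 'e']
'c': index 0 in ['c', 'd', 'e'] -> ['c', 'd', 'e']
'e': index 2 in ['c', 'd', 'e'] -> ['e', 'c', 'd']
'e': index 0 in ['e', 'c', 'd'] -> ['e', 'c', 'd']
'e': index 0 in ['e', 'c', 'd'] -> ['e', 'c', 'd']
'e': index 0 in ['e', 'c', 'd'] -> ['e', 'c', 'd']
'e': index 0 in ['e', 'c', 'd'] -> ['e', 'c', 'd']
'd': index 2 in ['e', 'c', 'd'] -> ['d', 'e', 'c']
'd': index 0 in ['d', 'e', 'c'] -> ['d', 'e', 'c']


Output: [0, 1, 1, 0, 2, 0, 0, 0, 0, 2, 0]


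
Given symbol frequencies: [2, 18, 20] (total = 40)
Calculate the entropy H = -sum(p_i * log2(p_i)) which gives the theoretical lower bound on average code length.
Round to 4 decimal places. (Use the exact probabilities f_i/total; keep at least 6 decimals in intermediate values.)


Per-symbol terms -p_i * log2(p_i) with p_i = f_i/40:
  p = 2/40 = 0.050000: log2(p) = -4.321928, -p*log2(p) = 0.216096
  p = 18/40 = 0.450000: log2(p) = -1.152003, -p*log2(p) = 0.518401
  p = 20/40 = 0.500000: log2(p) = -1.000000, -p*log2(p) = 0.500000
H = 0.216096 + 0.518401 + 0.500000 = 1.234497

H = 1.2345 bits/symbol


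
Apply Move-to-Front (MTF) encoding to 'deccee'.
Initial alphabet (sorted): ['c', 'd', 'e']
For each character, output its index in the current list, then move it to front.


MTF encoding:
'd': index 1 in ['c', 'd', 'e'] -> ['d', 'c', 'e']
'e': index 2 in ['d', 'c', 'e'] -> ['e', 'd', 'c']
'c': index 2 in ['e', 'd', 'c'] -> ['c', 'e', 'd']
'c': index 0 in ['c', 'e', 'd'] -> ['c', 'e', 'd']
'e': index 1 in ['c', 'e', 'd'] -> ['e', 'c', 'd']
'e': index 0 in ['e', 'c', 'd'] -> ['e', 'c', 'd']


Output: [1, 2, 2, 0, 1, 0]


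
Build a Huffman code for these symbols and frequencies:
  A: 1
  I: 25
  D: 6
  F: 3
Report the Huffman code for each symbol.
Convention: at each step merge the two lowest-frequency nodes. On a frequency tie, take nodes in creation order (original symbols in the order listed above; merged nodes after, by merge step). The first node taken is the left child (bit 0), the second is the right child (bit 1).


Huffman tree construction:
Step 1: Merge A(1) + F(3) = 4
Step 2: Merge (A+F)(4) + D(6) = 10
Step 3: Merge ((A+F)+D)(10) + I(25) = 35
Read each symbol's code off the tree from the root (left child = 0, right child = 1).

Codes:
  A: 000 (length 3)
  I: 1 (length 1)
  D: 01 (length 2)
  F: 001 (length 3)
Average code length: 49/35 = 1.4000 bits/symbol


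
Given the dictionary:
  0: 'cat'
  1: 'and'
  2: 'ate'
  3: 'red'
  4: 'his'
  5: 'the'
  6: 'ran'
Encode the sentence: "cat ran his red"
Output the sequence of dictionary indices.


Look up each word in the dictionary:
  'cat' -> 0
  'ran' -> 6
  'his' -> 4
  'red' -> 3

Encoded: [0, 6, 4, 3]


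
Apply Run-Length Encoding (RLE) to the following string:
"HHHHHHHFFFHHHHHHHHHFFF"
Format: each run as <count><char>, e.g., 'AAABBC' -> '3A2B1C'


Scanning runs left to right:
  i=0: run of 'H' x 7 -> '7H'
  i=7: run of 'F' x 3 -> '3F'
  i=10: run of 'H' x 9 -> '9H'
  i=19: run of 'F' x 3 -> '3F'

RLE = 7H3F9H3F


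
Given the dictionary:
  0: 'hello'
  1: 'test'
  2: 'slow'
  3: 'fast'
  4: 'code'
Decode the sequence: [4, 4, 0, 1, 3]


Look up each index in the dictionary:
  4 -> 'code'
  4 -> 'code'
  0 -> 'hello'
  1 -> 'test'
  3 -> 'fast'

Decoded: "code code hello test fast"


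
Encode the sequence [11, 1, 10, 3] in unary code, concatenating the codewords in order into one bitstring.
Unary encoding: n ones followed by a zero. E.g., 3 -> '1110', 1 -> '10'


Encode each number as n ones followed by a terminating 0:
  11 -> 111111111110 (12 bits)
  1 -> 10 (2 bits)
  10 -> 11111111110 (11 bits)
  3 -> 1110 (4 bits)
Total length = 12 + 2 + 11 + 4 = 29 bits.

Unary([11, 1, 10, 3]) = 11111111111010111111111101110 (29 bits)


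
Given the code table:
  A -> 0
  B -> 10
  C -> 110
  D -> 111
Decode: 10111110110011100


Decoding:
10 -> B
111 -> D
110 -> C
110 -> C
0 -> A
111 -> D
0 -> A
0 -> A


Result: BDCCADAA


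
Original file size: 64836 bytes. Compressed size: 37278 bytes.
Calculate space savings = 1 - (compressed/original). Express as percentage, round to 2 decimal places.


ratio = compressed/original = 37278/64836 = 0.574958
savings = 1 - ratio = 1 - 0.574958 = 0.425042
as a percentage: 0.425042 * 100 = 42.5%

Space savings = 1 - 37278/64836 = 42.5%


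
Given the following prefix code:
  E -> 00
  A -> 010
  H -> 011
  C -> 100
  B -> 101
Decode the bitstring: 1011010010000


Decoding step by step:
Bits 101 -> B
Bits 101 -> B
Bits 00 -> E
Bits 100 -> C
Bits 00 -> E


Decoded message: BBECE


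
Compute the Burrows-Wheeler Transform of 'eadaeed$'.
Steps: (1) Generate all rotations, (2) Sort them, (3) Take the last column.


Rotations (sorted):
  0: $eadaeed -> last char: d
  1: adaeed$e -> last char: e
  2: aeed$ead -> last char: d
  3: d$eadaee -> last char: e
  4: daeed$ea -> last char: a
  5: eadaeed$ -> last char: $
  6: ed$eadae -> last char: e
  7: eed$eada -> last char: a


BWT = dedea$ea


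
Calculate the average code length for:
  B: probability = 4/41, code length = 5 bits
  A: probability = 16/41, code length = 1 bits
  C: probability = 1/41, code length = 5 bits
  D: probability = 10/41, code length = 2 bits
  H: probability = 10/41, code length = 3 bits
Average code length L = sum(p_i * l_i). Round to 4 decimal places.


Weighted contributions p_i * l_i:
  B: (4/41) * 5 = 20/41
  A: (16/41) * 1 = 16/41
  C: (1/41) * 5 = 5/41
  D: (10/41) * 2 = 20/41
  H: (10/41) * 3 = 30/41
Sum = (20 + 16 + 5 + 20 + 30)/41 = 91/41

L = 91/41 = 2.2195 bits/symbol


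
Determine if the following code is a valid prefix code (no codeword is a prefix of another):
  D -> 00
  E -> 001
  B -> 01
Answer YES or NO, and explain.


Checking each pair (does one codeword prefix another?):
  D='00' vs E='001': prefix -- VIOLATION

NO -- this is NOT a valid prefix code. D (00) is a prefix of E (001).


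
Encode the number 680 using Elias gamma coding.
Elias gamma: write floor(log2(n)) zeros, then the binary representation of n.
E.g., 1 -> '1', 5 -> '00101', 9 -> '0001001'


num_bits = floor(log2(680)) + 1 = 10
leading_zeros = num_bits - 1 = 9
binary(680) = 1010101000

Elias gamma(680) = '000000000' + '1010101000' = 0000000001010101000 (19 bits)


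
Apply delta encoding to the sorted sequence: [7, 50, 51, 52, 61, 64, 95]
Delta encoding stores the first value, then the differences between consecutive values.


First value: 7
Deltas:
  50 - 7 = 43
  51 - 50 = 1
  52 - 51 = 1
  61 - 52 = 9
  64 - 61 = 3
  95 - 64 = 31


Delta encoded: [7, 43, 1, 1, 9, 3, 31]


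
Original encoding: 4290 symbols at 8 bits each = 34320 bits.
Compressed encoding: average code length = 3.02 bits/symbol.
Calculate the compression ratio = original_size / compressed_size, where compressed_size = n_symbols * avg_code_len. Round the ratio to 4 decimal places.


original_size = n_symbols * orig_bits = 4290 * 8 = 34320 bits
compressed_size = n_symbols * avg_code_len = 4290 * 3.02 = 12955.8 bits
ratio = original_size / compressed_size = 34320 / 12955.8 = 2.649

Compression ratio = 2.649


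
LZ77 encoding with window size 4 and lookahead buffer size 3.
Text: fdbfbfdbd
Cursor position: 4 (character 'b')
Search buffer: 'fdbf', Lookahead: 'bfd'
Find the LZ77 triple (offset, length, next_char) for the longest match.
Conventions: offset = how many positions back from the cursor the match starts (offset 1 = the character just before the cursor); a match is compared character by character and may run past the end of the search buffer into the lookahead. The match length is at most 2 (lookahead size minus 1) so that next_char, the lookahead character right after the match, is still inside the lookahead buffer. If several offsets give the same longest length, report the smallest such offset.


Try each offset into the search buffer:
  offset=1 (pos 3, char 'f'): match length 0
  offset=2 (pos 2, char 'b'): match length 2
  offset=3 (pos 1, char 'd'): match length 0
  offset=4 (pos 0, char 'f'): match length 0
Longest match has length 2 at offset 2.
next_char = character at position 4 + 2 = 6 -> 'd'

Best match: offset=2, length=2 (matching 'bf' starting at position 2)
LZ77 triple: (2, 2, 'd')


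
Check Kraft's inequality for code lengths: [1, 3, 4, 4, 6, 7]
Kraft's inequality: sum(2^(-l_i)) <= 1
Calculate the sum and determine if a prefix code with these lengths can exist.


Sum = 2^(-1) + 2^(-3) + 2^(-4) + 2^(-4) + 2^(-6) + 2^(-7)
    = 0.5 + 0.125 + 0.0625 + 0.0625 + 0.015625 + 0.0078125
    = 99/128 = 0.7734375
Since 0.7734375 <= 1, Kraft's inequality IS satisfied.
A prefix code with these lengths CAN exist.

Kraft sum = 0.7734375. Satisfied.


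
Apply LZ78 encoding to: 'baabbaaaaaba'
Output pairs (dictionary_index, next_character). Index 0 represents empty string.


LZ78 encoding steps:
Dictionary: {0: ''}
Step 1: w='' (idx 0), next='b' -> output (0, 'b'), add 'b' as idx 1
Step 2: w='' (idx 0), next='a' -> output (0, 'a'), add 'a' as idx 2
Step 3: w='a' (idx 2), next='b' -> output (2, 'b'), add 'ab' as idx 3
Step 4: w='b' (idx 1), next='a' -> output (1, 'a'), add 'ba' as idx 4
Step 5: w='a' (idx 2), next='a' -> output (2, 'a'), add 'aa' as idx 5
Step 6: w='aa' (idx 5), next='b' -> output (5, 'b'), add 'aab' as idx 6
Step 7: w='a' (idx 2), end of input -> output (2, '')


Encoded: [(0, 'b'), (0, 'a'), (2, 'b'), (1, 'a'), (2, 'a'), (5, 'b'), (2, '')]


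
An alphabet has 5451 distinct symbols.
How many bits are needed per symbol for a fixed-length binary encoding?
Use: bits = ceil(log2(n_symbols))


log2(5451) = 12.4123
Bracket: 2^12 = 4096 < 5451 <= 2^13 = 8192
So ceil(log2(5451)) = 13

bits = ceil(log2(5451)) = ceil(12.4123) = 13 bits


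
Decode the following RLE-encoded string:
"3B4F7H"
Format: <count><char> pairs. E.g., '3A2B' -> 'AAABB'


Expanding each <count><char> pair:
  3B -> 'BBB'
  4F -> 'FFFF'
  7H -> 'HHHHHHH'

Decoded = BBBFFFFHHHHHHH


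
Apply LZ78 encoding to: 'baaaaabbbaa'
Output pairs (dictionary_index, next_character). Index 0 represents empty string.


LZ78 encoding steps:
Dictionary: {0: ''}
Step 1: w='' (idx 0), next='b' -> output (0, 'b'), add 'b' as idx 1
Step 2: w='' (idx 0), next='a' -> output (0, 'a'), add 'a' as idx 2
Step 3: w='a' (idx 2), next='a' -> output (2, 'a'), add 'aa' as idx 3
Step 4: w='aa' (idx 3), next='b' -> output (3, 'b'), add 'aab' as idx 4
Step 5: w='b' (idx 1), next='b' -> output (1, 'b'), add 'bb' as idx 5
Step 6: w='aa' (idx 3), end of input -> output (3, '')


Encoded: [(0, 'b'), (0, 'a'), (2, 'a'), (3, 'b'), (1, 'b'), (3, '')]


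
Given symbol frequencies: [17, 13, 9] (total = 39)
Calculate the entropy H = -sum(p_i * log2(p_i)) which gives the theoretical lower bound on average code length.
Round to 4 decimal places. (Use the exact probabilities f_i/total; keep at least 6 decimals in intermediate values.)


Per-symbol terms -p_i * log2(p_i) with p_i = f_i/39:
  p = 17/39 = 0.435897: log2(p) = -1.197939, -p*log2(p) = 0.522179
  p = 13/39 = 0.333333: log2(p) = -1.584963, -p*log2(p) = 0.528321
  p = 9/39 = 0.230769: log2(p) = -2.115477, -p*log2(p) = 0.488187
H = 0.522179 + 0.528321 + 0.488187 = 1.538687

H = 1.5387 bits/symbol


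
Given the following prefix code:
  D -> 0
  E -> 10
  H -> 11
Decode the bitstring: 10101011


Decoding step by step:
Bits 10 -> E
Bits 10 -> E
Bits 10 -> E
Bits 11 -> H


Decoded message: EEEH


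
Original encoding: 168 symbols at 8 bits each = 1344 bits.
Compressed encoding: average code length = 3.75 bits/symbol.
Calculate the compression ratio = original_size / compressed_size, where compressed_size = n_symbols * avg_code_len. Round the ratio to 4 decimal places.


original_size = n_symbols * orig_bits = 168 * 8 = 1344 bits
compressed_size = n_symbols * avg_code_len = 168 * 3.75 = 630.0 bits
ratio = original_size / compressed_size = 1344 / 630.0 = 2.1333

Compression ratio = 2.1333


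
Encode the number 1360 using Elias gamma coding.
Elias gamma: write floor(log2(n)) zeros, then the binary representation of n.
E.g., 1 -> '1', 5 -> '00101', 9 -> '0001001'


num_bits = floor(log2(1360)) + 1 = 11
leading_zeros = num_bits - 1 = 10
binary(1360) = 10101010000

Elias gamma(1360) = '0000000000' + '10101010000' = 000000000010101010000 (21 bits)


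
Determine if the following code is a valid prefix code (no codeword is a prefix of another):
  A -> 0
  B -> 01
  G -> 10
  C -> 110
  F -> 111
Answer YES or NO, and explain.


Checking each pair (does one codeword prefix another?):
  A='0' vs B='01': prefix -- VIOLATION

NO -- this is NOT a valid prefix code. A (0) is a prefix of B (01).


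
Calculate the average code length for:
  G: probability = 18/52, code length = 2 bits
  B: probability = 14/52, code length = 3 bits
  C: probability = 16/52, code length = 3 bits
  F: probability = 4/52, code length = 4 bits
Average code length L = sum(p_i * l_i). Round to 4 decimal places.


Weighted contributions p_i * l_i:
  G: (18/52) * 2 = 36/52
  B: (14/52) * 3 = 42/52
  C: (16/52) * 3 = 48/52
  F: (4/52) * 4 = 16/52
Sum = (36 + 42 + 48 + 16)/52 = 142/52

L = 142/52 = 2.7308 bits/symbol


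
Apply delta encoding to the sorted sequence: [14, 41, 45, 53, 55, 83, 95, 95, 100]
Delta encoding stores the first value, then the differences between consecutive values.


First value: 14
Deltas:
  41 - 14 = 27
  45 - 41 = 4
  53 - 45 = 8
  55 - 53 = 2
  83 - 55 = 28
  95 - 83 = 12
  95 - 95 = 0
  100 - 95 = 5


Delta encoded: [14, 27, 4, 8, 2, 28, 12, 0, 5]


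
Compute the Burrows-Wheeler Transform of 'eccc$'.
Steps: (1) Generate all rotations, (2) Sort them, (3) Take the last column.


Rotations (sorted):
  0: $eccc -> last char: c
  1: c$ecc -> last char: c
  2: cc$ec -> last char: c
  3: ccc$e -> last char: e
  4: eccc$ -> last char: $


BWT = ccce$


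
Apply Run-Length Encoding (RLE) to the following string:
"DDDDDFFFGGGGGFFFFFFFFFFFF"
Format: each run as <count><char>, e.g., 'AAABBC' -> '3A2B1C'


Scanning runs left to right:
  i=0: run of 'D' x 5 -> '5D'
  i=5: run of 'F' x 3 -> '3F'
  i=8: run of 'G' x 5 -> '5G'
  i=13: run of 'F' x 12 -> '12F'

RLE = 5D3F5G12F


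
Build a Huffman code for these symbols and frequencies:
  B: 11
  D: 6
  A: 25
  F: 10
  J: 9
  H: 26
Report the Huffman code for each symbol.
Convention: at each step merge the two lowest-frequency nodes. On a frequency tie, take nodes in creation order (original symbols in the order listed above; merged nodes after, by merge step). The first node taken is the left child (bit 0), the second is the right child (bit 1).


Huffman tree construction:
Step 1: Merge D(6) + J(9) = 15
Step 2: Merge F(10) + B(11) = 21
Step 3: Merge (D+J)(15) + (F+B)(21) = 36
Step 4: Merge A(25) + H(26) = 51
Step 5: Merge ((D+J)+(F+B))(36) + (A+H)(51) = 87
Read each symbol's code off the tree from the root (left child = 0, right child = 1).

Codes:
  B: 011 (length 3)
  D: 000 (length 3)
  A: 10 (length 2)
  F: 010 (length 3)
  J: 001 (length 3)
  H: 11 (length 2)
Average code length: 210/87 = 2.4138 bits/symbol


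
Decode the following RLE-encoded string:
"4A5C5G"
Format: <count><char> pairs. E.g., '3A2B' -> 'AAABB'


Expanding each <count><char> pair:
  4A -> 'AAAA'
  5C -> 'CCCCC'
  5G -> 'GGGGG'

Decoded = AAAACCCCCGGGGG


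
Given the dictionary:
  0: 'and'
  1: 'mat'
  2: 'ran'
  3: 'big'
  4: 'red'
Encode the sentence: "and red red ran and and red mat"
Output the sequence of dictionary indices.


Look up each word in the dictionary:
  'and' -> 0
  'red' -> 4
  'red' -> 4
  'ran' -> 2
  'and' -> 0
  'and' -> 0
  'red' -> 4
  'mat' -> 1

Encoded: [0, 4, 4, 2, 0, 0, 4, 1]


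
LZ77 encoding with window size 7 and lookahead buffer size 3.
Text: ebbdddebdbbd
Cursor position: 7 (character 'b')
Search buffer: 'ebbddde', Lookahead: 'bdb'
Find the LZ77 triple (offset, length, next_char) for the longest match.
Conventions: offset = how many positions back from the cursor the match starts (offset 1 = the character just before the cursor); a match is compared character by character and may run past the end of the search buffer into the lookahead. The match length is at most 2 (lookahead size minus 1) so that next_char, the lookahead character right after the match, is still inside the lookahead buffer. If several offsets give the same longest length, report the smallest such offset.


Try each offset into the search buffer:
  offset=1 (pos 6, char 'e'): match length 0
  offset=2 (pos 5, char 'd'): match length 0
  offset=3 (pos 4, char 'd'): match length 0
  offset=4 (pos 3, char 'd'): match length 0
  offset=5 (pos 2, char 'b'): match length 2
  offset=6 (pos 1, char 'b'): match length 1
  offset=7 (pos 0, char 'e'): match length 0
Longest match has length 2 at offset 5.
next_char = character at position 7 + 2 = 9 -> 'b'

Best match: offset=5, length=2 (matching 'bd' starting at position 2)
LZ77 triple: (5, 2, 'b')


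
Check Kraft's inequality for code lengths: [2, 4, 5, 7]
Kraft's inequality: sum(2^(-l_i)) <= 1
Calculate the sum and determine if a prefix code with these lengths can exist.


Sum = 2^(-2) + 2^(-4) + 2^(-5) + 2^(-7)
    = 0.25 + 0.0625 + 0.03125 + 0.0078125
    = 45/128 = 0.3515625
Since 0.3515625 <= 1, Kraft's inequality IS satisfied.
A prefix code with these lengths CAN exist.

Kraft sum = 0.3515625. Satisfied.


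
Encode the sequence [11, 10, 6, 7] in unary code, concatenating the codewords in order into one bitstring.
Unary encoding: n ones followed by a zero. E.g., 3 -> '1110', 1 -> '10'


Encode each number as n ones followed by a terminating 0:
  11 -> 111111111110 (12 bits)
  10 -> 11111111110 (11 bits)
  6 -> 1111110 (7 bits)
  7 -> 11111110 (8 bits)
Total length = 12 + 11 + 7 + 8 = 38 bits.

Unary([11, 10, 6, 7]) = 11111111111011111111110111111011111110 (38 bits)


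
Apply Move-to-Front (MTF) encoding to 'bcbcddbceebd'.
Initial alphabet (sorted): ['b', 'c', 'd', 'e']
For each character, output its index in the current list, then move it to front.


MTF encoding:
'b': index 0 in ['b', 'c', 'd', 'e'] -> ['b', 'c', 'd', 'e']
'c': index 1 in ['b', 'c', 'd', 'e'] -> ['c', 'b', 'd', 'e']
'b': index 1 in ['c', 'b', 'd', 'e'] -> ['b', 'c', 'd', 'e']
'c': index 1 in ['b', 'c', 'd', 'e'] -> ['c', 'b', 'd', 'e']
'd': index 2 in ['c', 'b', 'd', 'e'] -> ['d', 'c', 'b', 'e']
'd': index 0 in ['d', 'c', 'b', 'e'] -> ['d', 'c', 'b', 'e']
'b': index 2 in ['d', 'c', 'b', 'e'] -> ['b', 'd', 'c', 'e']
'c': index 2 in ['b', 'd', 'c', 'e'] -> ['c', 'b', 'd', 'e']
'e': index 3 in ['c', 'b', 'd', 'e'] -> ['e', 'c', 'b', 'd']
'e': index 0 in ['e', 'c', 'b', 'd'] -> ['e', 'c', 'b', 'd']
'b': index 2 in ['e', 'c', 'b', 'd'] -> ['b', 'e', 'c', 'd']
'd': index 3 in ['b', 'e', 'c', 'd'] -> ['d', 'b', 'e', 'c']


Output: [0, 1, 1, 1, 2, 0, 2, 2, 3, 0, 2, 3]


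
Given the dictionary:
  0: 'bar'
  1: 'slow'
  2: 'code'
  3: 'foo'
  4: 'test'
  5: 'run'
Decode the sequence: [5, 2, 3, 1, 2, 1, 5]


Look up each index in the dictionary:
  5 -> 'run'
  2 -> 'code'
  3 -> 'foo'
  1 -> 'slow'
  2 -> 'code'
  1 -> 'slow'
  5 -> 'run'

Decoded: "run code foo slow code slow run"


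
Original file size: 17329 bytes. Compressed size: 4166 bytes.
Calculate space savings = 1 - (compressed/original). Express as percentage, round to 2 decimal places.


ratio = compressed/original = 4166/17329 = 0.240406
savings = 1 - ratio = 1 - 0.240406 = 0.759594
as a percentage: 0.759594 * 100 = 75.96%

Space savings = 1 - 4166/17329 = 75.96%


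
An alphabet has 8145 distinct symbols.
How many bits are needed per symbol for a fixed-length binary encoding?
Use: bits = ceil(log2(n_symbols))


log2(8145) = 12.9917
Bracket: 2^12 = 4096 < 8145 <= 2^13 = 8192
So ceil(log2(8145)) = 13

bits = ceil(log2(8145)) = ceil(12.9917) = 13 bits


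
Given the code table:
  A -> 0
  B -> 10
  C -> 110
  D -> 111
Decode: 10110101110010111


Decoding:
10 -> B
110 -> C
10 -> B
111 -> D
0 -> A
0 -> A
10 -> B
111 -> D


Result: BCBDAABD


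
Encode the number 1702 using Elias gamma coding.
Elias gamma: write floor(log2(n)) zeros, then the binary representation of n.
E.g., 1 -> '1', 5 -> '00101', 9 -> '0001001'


num_bits = floor(log2(1702)) + 1 = 11
leading_zeros = num_bits - 1 = 10
binary(1702) = 11010100110

Elias gamma(1702) = '0000000000' + '11010100110' = 000000000011010100110 (21 bits)


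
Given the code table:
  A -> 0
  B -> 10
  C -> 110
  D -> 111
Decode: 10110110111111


Decoding:
10 -> B
110 -> C
110 -> C
111 -> D
111 -> D


Result: BCCDD


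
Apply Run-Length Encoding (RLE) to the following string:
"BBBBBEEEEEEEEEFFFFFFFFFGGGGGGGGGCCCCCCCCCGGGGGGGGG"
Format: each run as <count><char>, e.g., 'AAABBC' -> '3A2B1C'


Scanning runs left to right:
  i=0: run of 'B' x 5 -> '5B'
  i=5: run of 'E' x 9 -> '9E'
  i=14: run of 'F' x 9 -> '9F'
  i=23: run of 'G' x 9 -> '9G'
  i=32: run of 'C' x 9 -> '9C'
  i=41: run of 'G' x 9 -> '9G'

RLE = 5B9E9F9G9C9G


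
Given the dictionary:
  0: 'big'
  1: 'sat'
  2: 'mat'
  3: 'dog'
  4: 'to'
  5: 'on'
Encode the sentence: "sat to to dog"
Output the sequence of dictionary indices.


Look up each word in the dictionary:
  'sat' -> 1
  'to' -> 4
  'to' -> 4
  'dog' -> 3

Encoded: [1, 4, 4, 3]


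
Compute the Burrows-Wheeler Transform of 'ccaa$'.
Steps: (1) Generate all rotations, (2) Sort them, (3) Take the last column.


Rotations (sorted):
  0: $ccaa -> last char: a
  1: a$cca -> last char: a
  2: aa$cc -> last char: c
  3: caa$c -> last char: c
  4: ccaa$ -> last char: $


BWT = aacc$


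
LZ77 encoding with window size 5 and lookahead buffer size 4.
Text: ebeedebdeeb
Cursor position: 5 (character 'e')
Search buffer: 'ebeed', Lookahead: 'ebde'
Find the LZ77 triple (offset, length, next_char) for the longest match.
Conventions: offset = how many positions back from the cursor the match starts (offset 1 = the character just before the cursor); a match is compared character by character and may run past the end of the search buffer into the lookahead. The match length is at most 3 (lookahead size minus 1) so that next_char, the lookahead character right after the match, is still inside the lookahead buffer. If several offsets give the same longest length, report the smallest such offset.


Try each offset into the search buffer:
  offset=1 (pos 4, char 'd'): match length 0
  offset=2 (pos 3, char 'e'): match length 1
  offset=3 (pos 2, char 'e'): match length 1
  offset=4 (pos 1, char 'b'): match length 0
  offset=5 (pos 0, char 'e'): match length 2
Longest match has length 2 at offset 5.
next_char = character at position 5 + 2 = 7 -> 'd'

Best match: offset=5, length=2 (matching 'eb' starting at position 0)
LZ77 triple: (5, 2, 'd')


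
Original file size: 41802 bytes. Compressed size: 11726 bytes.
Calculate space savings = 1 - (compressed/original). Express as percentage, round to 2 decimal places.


ratio = compressed/original = 11726/41802 = 0.280513
savings = 1 - ratio = 1 - 0.280513 = 0.719487
as a percentage: 0.719487 * 100 = 71.95%

Space savings = 1 - 11726/41802 = 71.95%


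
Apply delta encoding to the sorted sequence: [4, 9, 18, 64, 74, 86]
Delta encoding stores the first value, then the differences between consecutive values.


First value: 4
Deltas:
  9 - 4 = 5
  18 - 9 = 9
  64 - 18 = 46
  74 - 64 = 10
  86 - 74 = 12


Delta encoded: [4, 5, 9, 46, 10, 12]


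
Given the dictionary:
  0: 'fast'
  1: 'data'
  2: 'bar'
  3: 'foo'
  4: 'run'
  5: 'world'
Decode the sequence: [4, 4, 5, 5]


Look up each index in the dictionary:
  4 -> 'run'
  4 -> 'run'
  5 -> 'world'
  5 -> 'world'

Decoded: "run run world world"


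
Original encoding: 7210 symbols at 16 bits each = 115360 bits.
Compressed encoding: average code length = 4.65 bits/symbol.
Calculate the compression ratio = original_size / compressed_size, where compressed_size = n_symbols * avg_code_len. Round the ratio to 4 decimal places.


original_size = n_symbols * orig_bits = 7210 * 16 = 115360 bits
compressed_size = n_symbols * avg_code_len = 7210 * 4.65 = 33526.5 bits
ratio = original_size / compressed_size = 115360 / 33526.5 = 3.4409

Compression ratio = 3.4409


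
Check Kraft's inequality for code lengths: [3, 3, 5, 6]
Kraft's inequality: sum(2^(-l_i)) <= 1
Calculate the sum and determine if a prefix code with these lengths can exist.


Sum = 2^(-3) + 2^(-3) + 2^(-5) + 2^(-6)
    = 0.125 + 0.125 + 0.03125 + 0.015625
    = 19/64 = 0.296875
Since 0.296875 <= 1, Kraft's inequality IS satisfied.
A prefix code with these lengths CAN exist.

Kraft sum = 0.296875. Satisfied.


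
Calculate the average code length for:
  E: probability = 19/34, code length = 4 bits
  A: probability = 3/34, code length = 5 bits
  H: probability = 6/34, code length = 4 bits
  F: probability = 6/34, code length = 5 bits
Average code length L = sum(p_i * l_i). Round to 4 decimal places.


Weighted contributions p_i * l_i:
  E: (19/34) * 4 = 76/34
  A: (3/34) * 5 = 15/34
  H: (6/34) * 4 = 24/34
  F: (6/34) * 5 = 30/34
Sum = (76 + 15 + 24 + 30)/34 = 145/34

L = 145/34 = 4.2647 bits/symbol


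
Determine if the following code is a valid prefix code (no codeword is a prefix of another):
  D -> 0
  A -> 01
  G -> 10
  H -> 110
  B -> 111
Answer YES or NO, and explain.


Checking each pair (does one codeword prefix another?):
  D='0' vs A='01': prefix -- VIOLATION

NO -- this is NOT a valid prefix code. D (0) is a prefix of A (01).


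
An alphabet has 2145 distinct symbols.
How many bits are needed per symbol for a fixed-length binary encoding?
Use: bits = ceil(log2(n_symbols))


log2(2145) = 11.0668
Bracket: 2^11 = 2048 < 2145 <= 2^12 = 4096
So ceil(log2(2145)) = 12

bits = ceil(log2(2145)) = ceil(11.0668) = 12 bits


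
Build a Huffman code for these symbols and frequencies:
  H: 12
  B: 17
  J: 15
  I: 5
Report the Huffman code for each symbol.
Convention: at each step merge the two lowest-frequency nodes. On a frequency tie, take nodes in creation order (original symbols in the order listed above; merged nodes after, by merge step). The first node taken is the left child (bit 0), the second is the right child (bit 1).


Huffman tree construction:
Step 1: Merge I(5) + H(12) = 17
Step 2: Merge J(15) + B(17) = 32
Step 3: Merge (I+H)(17) + (J+B)(32) = 49
Read each symbol's code off the tree from the root (left child = 0, right child = 1).

Codes:
  H: 01 (length 2)
  B: 11 (length 2)
  J: 10 (length 2)
  I: 00 (length 2)
Average code length: 98/49 = 2.0000 bits/symbol


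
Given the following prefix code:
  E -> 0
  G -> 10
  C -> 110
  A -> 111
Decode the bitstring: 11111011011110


Decoding step by step:
Bits 111 -> A
Bits 110 -> C
Bits 110 -> C
Bits 111 -> A
Bits 10 -> G


Decoded message: ACCAG


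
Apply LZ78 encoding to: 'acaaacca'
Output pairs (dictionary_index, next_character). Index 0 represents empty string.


LZ78 encoding steps:
Dictionary: {0: ''}
Step 1: w='' (idx 0), next='a' -> output (0, 'a'), add 'a' as idx 1
Step 2: w='' (idx 0), next='c' -> output (0, 'c'), add 'c' as idx 2
Step 3: w='a' (idx 1), next='a' -> output (1, 'a'), add 'aa' as idx 3
Step 4: w='a' (idx 1), next='c' -> output (1, 'c'), add 'ac' as idx 4
Step 5: w='c' (idx 2), next='a' -> output (2, 'a'), add 'ca' as idx 5


Encoded: [(0, 'a'), (0, 'c'), (1, 'a'), (1, 'c'), (2, 'a')]


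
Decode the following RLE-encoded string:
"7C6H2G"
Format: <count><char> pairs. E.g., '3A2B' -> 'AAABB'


Expanding each <count><char> pair:
  7C -> 'CCCCCCC'
  6H -> 'HHHHHH'
  2G -> 'GG'

Decoded = CCCCCCCHHHHHHGG


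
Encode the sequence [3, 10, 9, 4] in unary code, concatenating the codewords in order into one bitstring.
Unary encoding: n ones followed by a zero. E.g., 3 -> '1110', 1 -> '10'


Encode each number as n ones followed by a terminating 0:
  3 -> 1110 (4 bits)
  10 -> 11111111110 (11 bits)
  9 -> 1111111110 (10 bits)
  4 -> 11110 (5 bits)
Total length = 4 + 11 + 10 + 5 = 30 bits.

Unary([3, 10, 9, 4]) = 111011111111110111111111011110 (30 bits)


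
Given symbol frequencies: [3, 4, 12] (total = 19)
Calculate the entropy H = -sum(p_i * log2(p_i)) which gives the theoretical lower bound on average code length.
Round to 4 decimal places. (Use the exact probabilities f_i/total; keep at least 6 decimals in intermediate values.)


Per-symbol terms -p_i * log2(p_i) with p_i = f_i/19:
  p = 3/19 = 0.157895: log2(p) = -2.662965, -p*log2(p) = 0.420468
  p = 4/19 = 0.210526: log2(p) = -2.247928, -p*log2(p) = 0.473248
  p = 12/19 = 0.631579: log2(p) = -0.662965, -p*log2(p) = 0.418715
H = 0.420468 + 0.473248 + 0.418715 = 1.312431

H = 1.3124 bits/symbol


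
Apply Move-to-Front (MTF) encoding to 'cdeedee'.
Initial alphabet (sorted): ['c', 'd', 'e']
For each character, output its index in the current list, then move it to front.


MTF encoding:
'c': index 0 in ['c', 'd', 'e'] -> ['c', 'd', 'e']
'd': index 1 in ['c', 'd', 'e'] -> ['d', 'c', 'e']
'e': index 2 in ['d', 'c', 'e'] -> ['e', 'd', 'c']
'e': index 0 in ['e', 'd', 'c'] -> ['e', 'd', 'c']
'd': index 1 in ['e', 'd', 'c'] -> ['d', 'e', 'c']
'e': index 1 in ['d', 'e', 'c'] -> ['e', 'd', 'c']
'e': index 0 in ['e', 'd', 'c'] -> ['e', 'd', 'c']


Output: [0, 1, 2, 0, 1, 1, 0]


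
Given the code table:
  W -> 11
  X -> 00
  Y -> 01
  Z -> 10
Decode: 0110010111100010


Decoding:
01 -> Y
10 -> Z
01 -> Y
01 -> Y
11 -> W
10 -> Z
00 -> X
10 -> Z


Result: YZYYWZXZ


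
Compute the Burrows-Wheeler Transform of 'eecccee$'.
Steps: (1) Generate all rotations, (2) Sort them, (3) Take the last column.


Rotations (sorted):
  0: $eecccee -> last char: e
  1: cccee$ee -> last char: e
  2: ccee$eec -> last char: c
  3: cee$eecc -> last char: c
  4: e$eeccce -> last char: e
  5: ecccee$e -> last char: e
  6: ee$eeccc -> last char: c
  7: eecccee$ -> last char: $


BWT = eecceec$


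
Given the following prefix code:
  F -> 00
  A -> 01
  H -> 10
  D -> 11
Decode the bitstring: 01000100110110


Decoding step by step:
Bits 01 -> A
Bits 00 -> F
Bits 01 -> A
Bits 00 -> F
Bits 11 -> D
Bits 01 -> A
Bits 10 -> H


Decoded message: AFAFDAH


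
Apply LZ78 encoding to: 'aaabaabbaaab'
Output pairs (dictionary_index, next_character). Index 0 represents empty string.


LZ78 encoding steps:
Dictionary: {0: ''}
Step 1: w='' (idx 0), next='a' -> output (0, 'a'), add 'a' as idx 1
Step 2: w='a' (idx 1), next='a' -> output (1, 'a'), add 'aa' as idx 2
Step 3: w='' (idx 0), next='b' -> output (0, 'b'), add 'b' as idx 3
Step 4: w='aa' (idx 2), next='b' -> output (2, 'b'), add 'aab' as idx 4
Step 5: w='b' (idx 3), next='a' -> output (3, 'a'), add 'ba' as idx 5
Step 6: w='aab' (idx 4), end of input -> output (4, '')


Encoded: [(0, 'a'), (1, 'a'), (0, 'b'), (2, 'b'), (3, 'a'), (4, '')]


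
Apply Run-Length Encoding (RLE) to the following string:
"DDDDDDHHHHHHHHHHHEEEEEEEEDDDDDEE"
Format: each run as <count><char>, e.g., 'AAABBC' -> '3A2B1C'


Scanning runs left to right:
  i=0: run of 'D' x 6 -> '6D'
  i=6: run of 'H' x 11 -> '11H'
  i=17: run of 'E' x 8 -> '8E'
  i=25: run of 'D' x 5 -> '5D'
  i=30: run of 'E' x 2 -> '2E'

RLE = 6D11H8E5D2E


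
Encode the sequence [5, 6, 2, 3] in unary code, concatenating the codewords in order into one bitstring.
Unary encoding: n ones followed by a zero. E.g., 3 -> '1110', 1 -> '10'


Encode each number as n ones followed by a terminating 0:
  5 -> 111110 (6 bits)
  6 -> 1111110 (7 bits)
  2 -> 110 (3 bits)
  3 -> 1110 (4 bits)
Total length = 6 + 7 + 3 + 4 = 20 bits.

Unary([5, 6, 2, 3]) = 11111011111101101110 (20 bits)


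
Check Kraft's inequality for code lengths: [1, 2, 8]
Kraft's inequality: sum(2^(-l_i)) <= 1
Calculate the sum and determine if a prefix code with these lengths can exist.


Sum = 2^(-1) + 2^(-2) + 2^(-8)
    = 0.5 + 0.25 + 0.00390625
    = 193/256 = 0.75390625
Since 0.75390625 <= 1, Kraft's inequality IS satisfied.
A prefix code with these lengths CAN exist.

Kraft sum = 0.75390625. Satisfied.


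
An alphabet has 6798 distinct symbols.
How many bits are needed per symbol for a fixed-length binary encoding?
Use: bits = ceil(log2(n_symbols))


log2(6798) = 12.7309
Bracket: 2^12 = 4096 < 6798 <= 2^13 = 8192
So ceil(log2(6798)) = 13

bits = ceil(log2(6798)) = ceil(12.7309) = 13 bits


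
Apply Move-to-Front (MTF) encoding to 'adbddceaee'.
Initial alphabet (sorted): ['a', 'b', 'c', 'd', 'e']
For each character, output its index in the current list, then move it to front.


MTF encoding:
'a': index 0 in ['a', 'b', 'c', 'd', 'e'] -> ['a', 'b', 'c', 'd', 'e']
'd': index 3 in ['a', 'b', 'c', 'd', 'e'] -> ['d', 'a', 'b', 'c', 'e']
'b': index 2 in ['d', 'a', 'b', 'c', 'e'] -> ['b', 'd', 'a', 'c', 'e']
'd': index 1 in ['b', 'd', 'a', 'c', 'e'] -> ['d', 'b', 'a', 'c', 'e']
'd': index 0 in ['d', 'b', 'a', 'c', 'e'] -> ['d', 'b', 'a', 'c', 'e']
'c': index 3 in ['d', 'b', 'a', 'c', 'e'] -> ['c', 'd', 'b', 'a', 'e']
'e': index 4 in ['c', 'd', 'b', 'a', 'e'] -> ['e', 'c', 'd', 'b', 'a']
'a': index 4 in ['e', 'c', 'd', 'b', 'a'] -> ['a', 'e', 'c', 'd', 'b']
'e': index 1 in ['a', 'e', 'c', 'd', 'b'] -> ['e', 'a', 'c', 'd', 'b']
'e': index 0 in ['e', 'a', 'c', 'd', 'b'] -> ['e', 'a', 'c', 'd', 'b']


Output: [0, 3, 2, 1, 0, 3, 4, 4, 1, 0]
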